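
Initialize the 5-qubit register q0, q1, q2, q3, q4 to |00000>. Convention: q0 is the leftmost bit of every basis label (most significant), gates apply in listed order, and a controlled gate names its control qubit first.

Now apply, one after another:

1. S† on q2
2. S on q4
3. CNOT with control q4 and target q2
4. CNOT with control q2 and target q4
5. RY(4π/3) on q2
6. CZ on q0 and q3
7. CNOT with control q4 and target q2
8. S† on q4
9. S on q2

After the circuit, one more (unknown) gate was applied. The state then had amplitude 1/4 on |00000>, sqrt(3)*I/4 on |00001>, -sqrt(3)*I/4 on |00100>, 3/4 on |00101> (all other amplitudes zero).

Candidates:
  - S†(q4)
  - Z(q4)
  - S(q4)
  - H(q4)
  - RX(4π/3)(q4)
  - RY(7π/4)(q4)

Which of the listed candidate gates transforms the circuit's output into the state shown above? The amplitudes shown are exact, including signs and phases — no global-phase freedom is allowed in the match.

It was RX(4π/3)(q4) that produced the state shown.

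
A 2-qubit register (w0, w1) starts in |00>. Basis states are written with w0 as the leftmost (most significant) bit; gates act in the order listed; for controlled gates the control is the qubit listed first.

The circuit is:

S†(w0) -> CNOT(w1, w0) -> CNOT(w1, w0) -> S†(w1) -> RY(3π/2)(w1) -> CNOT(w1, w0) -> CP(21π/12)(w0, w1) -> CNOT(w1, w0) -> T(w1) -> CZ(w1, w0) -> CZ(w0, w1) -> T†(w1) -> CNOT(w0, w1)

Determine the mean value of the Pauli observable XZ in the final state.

The observable XZ averages to 0. Key observation: gates 2-3 undo each other exactly, leaving only the rest of the circuit to track.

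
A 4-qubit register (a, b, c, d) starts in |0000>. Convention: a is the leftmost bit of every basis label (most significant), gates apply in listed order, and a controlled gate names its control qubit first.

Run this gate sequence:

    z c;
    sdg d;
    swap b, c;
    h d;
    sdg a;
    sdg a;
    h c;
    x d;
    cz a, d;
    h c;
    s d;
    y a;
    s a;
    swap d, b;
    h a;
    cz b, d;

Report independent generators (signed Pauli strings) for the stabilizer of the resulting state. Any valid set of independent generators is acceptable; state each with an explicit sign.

One valid set of independent stabilizer generators is -XIII, +IYII, +IIZI, +IIIZ (any independent generating set of the same group is equally correct).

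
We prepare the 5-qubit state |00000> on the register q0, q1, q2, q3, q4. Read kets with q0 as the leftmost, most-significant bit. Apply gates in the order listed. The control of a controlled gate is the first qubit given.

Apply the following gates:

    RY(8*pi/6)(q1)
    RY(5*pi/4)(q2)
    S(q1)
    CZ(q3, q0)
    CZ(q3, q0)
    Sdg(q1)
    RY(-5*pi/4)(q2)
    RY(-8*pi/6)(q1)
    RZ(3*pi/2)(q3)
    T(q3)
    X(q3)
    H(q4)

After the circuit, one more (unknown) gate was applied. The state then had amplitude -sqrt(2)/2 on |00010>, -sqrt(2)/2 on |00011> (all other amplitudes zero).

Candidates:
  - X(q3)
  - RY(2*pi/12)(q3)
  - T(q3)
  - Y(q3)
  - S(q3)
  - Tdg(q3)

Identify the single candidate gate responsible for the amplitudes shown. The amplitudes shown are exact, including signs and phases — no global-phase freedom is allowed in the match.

The unique candidate consistent with the amplitudes is Tdg(q3). Key observation: the block from step 1 through step 8 cancels to the identity and can be dropped.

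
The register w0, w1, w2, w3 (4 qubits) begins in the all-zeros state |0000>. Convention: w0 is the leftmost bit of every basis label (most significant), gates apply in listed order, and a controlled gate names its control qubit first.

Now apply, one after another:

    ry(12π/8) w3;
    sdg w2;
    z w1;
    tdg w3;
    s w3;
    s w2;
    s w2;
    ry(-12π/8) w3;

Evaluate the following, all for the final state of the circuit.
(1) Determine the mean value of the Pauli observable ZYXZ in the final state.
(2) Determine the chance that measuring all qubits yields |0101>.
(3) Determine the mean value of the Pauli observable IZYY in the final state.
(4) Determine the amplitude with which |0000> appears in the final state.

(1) In the final state, ZYXZ has expectation 0.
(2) Outcome |0101> occurs with probability 0.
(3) In the final state, IZYY has expectation 0.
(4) The amplitude on |0000> is 1/2 + exp(I*pi/4)/2.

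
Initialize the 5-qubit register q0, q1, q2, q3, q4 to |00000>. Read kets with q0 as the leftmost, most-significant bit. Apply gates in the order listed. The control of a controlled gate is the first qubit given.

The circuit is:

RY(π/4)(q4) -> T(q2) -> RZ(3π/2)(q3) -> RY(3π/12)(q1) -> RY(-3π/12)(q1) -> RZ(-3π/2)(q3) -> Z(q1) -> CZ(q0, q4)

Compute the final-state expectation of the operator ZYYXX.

In the final state, ZYYXX has expectation 0. Key observation: gates 3-6 undo each other exactly, leaving only the rest of the circuit to track.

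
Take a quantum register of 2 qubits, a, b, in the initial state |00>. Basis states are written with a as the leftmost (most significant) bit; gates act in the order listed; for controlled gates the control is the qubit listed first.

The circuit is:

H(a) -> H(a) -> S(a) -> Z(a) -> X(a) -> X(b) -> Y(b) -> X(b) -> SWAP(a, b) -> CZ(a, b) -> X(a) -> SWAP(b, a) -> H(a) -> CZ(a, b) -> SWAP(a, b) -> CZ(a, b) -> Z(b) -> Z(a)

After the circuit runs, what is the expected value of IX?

The observable IX averages to 1.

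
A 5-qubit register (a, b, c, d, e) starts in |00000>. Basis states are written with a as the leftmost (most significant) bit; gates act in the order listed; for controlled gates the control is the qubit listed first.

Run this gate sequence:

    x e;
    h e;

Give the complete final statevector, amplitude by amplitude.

After the circuit, the state carries amplitude sqrt(2)/2 on |00000>, -sqrt(2)/2 on |00001>, and 0 on every other basis state.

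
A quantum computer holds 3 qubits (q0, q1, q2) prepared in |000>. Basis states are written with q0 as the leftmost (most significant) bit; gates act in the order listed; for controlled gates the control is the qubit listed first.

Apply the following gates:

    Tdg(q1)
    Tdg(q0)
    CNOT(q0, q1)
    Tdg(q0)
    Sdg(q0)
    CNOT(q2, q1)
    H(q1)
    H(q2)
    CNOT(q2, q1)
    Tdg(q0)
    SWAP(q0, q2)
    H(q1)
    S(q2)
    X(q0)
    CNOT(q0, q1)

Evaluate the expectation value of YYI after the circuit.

The observable YYI averages to -1.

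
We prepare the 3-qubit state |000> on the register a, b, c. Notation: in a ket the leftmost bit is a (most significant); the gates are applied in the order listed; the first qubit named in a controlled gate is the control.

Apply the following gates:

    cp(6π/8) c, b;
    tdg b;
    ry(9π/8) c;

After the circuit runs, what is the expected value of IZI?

The expectation value of IZI is 1.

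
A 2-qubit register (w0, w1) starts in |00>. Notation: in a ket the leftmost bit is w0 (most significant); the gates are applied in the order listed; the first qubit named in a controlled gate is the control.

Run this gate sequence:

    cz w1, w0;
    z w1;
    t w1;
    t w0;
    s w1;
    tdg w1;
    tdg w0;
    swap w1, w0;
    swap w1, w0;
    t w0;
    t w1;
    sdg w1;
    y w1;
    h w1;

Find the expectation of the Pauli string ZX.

The expectation value of ZX is -1. Key observation: steps 5-12 multiply out to the identity, so the circuit reduces to the remaining gates.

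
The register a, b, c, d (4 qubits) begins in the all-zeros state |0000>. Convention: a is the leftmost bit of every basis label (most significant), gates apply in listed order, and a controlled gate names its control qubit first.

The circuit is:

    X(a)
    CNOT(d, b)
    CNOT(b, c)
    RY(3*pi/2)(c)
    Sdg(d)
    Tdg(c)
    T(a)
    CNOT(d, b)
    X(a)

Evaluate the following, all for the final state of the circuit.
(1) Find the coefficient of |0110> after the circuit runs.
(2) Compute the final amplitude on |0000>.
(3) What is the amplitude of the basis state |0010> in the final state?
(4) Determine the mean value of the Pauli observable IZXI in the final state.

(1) The amplitude on |0110> is 0.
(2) |0000> carries amplitude -sqrt(2)*exp(I*pi/4)/2 in the final state.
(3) The amplitude on |0010> is sqrt(2)/2.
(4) The observable IZXI averages to -sqrt(2)/2.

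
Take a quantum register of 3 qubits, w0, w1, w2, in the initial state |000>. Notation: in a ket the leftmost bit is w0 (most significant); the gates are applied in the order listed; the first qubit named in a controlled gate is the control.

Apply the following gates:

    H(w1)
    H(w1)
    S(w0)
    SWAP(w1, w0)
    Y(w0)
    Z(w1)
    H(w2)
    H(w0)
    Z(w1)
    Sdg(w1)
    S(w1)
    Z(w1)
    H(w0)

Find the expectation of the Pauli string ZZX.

In the final state, ZZX has expectation -1.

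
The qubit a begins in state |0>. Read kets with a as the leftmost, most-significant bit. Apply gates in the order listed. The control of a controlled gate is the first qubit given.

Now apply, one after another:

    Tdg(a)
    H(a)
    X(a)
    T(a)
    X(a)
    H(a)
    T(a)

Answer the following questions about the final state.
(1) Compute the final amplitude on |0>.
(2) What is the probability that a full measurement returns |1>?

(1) The amplitude on |0> is 1/2 + exp(I*pi/4)/2.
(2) The probability of measuring |1> is 1/2 - sqrt(2)/4.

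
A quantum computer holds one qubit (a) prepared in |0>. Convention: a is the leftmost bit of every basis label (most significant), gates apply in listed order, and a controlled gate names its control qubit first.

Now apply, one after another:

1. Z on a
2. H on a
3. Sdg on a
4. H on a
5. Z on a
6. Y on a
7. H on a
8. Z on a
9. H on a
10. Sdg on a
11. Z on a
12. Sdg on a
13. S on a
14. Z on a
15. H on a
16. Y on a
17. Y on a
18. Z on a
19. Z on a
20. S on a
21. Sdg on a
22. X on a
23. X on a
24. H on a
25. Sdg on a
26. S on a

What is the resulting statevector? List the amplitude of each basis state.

After the circuit, the state carries amplitude 1/2 + I/2 on |0>, 1/2 + I/2 on |1>.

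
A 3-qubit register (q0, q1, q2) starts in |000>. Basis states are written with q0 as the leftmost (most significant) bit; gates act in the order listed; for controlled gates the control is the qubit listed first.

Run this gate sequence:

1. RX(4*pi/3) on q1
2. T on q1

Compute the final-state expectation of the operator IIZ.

The expectation value of IIZ is 1.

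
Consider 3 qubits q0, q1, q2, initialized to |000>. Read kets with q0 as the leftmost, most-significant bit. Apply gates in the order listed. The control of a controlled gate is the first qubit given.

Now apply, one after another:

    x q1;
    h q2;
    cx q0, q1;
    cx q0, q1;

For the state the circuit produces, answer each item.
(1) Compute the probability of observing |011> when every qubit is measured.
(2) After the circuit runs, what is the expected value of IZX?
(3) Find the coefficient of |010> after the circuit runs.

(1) A full measurement returns |011> with probability 1/2. Key observation: steps 3-4 multiply out to the identity, so the circuit reduces to the remaining gates.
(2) In the final state, IZX has expectation -1.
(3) |010> carries amplitude sqrt(2)/2 in the final state.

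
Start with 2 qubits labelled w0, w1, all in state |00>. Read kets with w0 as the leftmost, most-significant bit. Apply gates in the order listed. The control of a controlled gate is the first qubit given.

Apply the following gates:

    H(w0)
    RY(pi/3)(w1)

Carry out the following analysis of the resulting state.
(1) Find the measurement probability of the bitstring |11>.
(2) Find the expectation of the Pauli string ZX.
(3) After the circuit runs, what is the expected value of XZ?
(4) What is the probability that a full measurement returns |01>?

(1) The probability of measuring |11> is 1/8.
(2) In the final state, ZX has expectation 0.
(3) In the final state, XZ has expectation 1/2.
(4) Outcome |01> occurs with probability 1/8.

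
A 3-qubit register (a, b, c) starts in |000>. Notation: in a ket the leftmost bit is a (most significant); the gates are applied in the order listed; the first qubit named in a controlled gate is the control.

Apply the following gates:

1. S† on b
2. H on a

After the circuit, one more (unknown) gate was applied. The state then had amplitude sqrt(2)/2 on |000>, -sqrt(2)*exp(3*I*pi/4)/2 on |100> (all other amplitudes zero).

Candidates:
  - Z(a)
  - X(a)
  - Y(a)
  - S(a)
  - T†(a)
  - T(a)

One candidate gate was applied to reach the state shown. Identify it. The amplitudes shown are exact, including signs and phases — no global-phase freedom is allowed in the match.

It was T†(a) that produced the state shown.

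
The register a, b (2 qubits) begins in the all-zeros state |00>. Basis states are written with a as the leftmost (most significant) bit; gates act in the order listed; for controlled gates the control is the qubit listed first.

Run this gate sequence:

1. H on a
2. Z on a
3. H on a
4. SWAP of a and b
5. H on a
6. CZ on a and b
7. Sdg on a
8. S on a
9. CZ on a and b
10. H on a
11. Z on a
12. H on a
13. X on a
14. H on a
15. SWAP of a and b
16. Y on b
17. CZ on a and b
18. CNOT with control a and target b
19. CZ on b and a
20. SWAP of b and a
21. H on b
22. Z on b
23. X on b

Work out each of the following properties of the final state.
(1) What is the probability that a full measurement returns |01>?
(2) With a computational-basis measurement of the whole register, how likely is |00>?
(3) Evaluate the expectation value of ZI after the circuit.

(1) A full measurement returns |01> with probability 1/2. Key observation: gates 5-10 undo each other exactly, leaving only the rest of the circuit to track.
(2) The probability of measuring |00> is 1/2.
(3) The expectation value of ZI is 1.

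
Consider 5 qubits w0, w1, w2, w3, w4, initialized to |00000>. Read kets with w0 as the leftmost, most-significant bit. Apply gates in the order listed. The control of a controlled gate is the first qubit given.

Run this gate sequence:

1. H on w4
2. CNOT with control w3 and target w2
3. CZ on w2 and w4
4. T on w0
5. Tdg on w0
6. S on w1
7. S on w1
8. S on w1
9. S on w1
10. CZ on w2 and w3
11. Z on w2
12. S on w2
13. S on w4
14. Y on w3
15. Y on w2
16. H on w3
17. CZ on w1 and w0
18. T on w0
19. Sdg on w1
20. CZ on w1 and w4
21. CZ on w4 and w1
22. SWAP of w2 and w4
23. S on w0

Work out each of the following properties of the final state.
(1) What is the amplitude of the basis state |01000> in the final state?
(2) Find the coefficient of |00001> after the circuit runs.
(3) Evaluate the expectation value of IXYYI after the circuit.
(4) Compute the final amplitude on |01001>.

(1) The final state's coefficient on |01000> equals 0.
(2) The amplitude on |00001> is -1/2.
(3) The expectation value of IXYYI is 0.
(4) The amplitude on |01001> is 0.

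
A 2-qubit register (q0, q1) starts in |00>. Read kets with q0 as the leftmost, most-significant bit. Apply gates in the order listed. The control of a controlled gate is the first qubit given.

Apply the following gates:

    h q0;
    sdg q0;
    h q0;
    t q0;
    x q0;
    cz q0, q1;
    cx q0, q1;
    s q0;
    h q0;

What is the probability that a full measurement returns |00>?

A full measurement returns |00> with probability 1/4.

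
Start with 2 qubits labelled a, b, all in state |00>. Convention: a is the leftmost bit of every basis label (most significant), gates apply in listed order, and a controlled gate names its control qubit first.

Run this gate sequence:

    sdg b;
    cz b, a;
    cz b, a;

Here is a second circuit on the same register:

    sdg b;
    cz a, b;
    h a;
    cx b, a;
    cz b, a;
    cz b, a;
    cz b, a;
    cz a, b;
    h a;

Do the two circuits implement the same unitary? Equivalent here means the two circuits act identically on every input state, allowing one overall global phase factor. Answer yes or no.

Yes: on every input state the two circuits agree up to one overall phase factor.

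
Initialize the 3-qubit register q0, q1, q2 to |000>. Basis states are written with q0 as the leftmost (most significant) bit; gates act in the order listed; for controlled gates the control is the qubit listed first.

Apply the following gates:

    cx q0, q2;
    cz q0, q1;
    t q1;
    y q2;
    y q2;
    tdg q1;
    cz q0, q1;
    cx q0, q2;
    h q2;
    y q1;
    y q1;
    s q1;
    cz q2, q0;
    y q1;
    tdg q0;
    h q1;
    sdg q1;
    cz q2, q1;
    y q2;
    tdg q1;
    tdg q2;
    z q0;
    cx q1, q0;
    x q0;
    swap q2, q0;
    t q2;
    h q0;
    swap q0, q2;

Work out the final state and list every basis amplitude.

The resulting statevector has amplitude 0 on |000>, 0 on |001>, sqrt(2)*(-1 - exp(I*pi/4))/4 on |010>, sqrt(2)*(1 - exp(I*pi/4))/4 on |011>, sqrt(2)*(-1 + exp(I*pi/4))/4 on |100>, sqrt(2)*(1 + exp(I*pi/4))/4 on |101>, 0 on |110>, 0 on |111>. Key observation: steps 1-8 multiply out to the identity, so the circuit reduces to the remaining gates.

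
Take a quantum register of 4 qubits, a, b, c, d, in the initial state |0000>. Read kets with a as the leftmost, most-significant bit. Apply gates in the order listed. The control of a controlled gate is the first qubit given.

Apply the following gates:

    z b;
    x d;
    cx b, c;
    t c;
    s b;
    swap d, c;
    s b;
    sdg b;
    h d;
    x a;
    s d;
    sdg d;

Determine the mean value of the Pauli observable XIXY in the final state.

The expectation value of XIXY is 0. Key observation: gates 11-12 undo each other exactly, leaving only the rest of the circuit to track.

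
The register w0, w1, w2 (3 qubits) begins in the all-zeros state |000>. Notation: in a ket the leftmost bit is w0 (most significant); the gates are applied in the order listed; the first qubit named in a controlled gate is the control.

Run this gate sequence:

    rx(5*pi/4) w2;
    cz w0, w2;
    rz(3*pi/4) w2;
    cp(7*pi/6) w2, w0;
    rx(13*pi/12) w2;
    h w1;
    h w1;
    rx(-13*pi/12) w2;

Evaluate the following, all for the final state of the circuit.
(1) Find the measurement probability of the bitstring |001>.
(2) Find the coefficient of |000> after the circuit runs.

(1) Outcome |001> occurs with probability sqrt(2)/4 + 1/2. Key observation: the block from step 5 through step 8 cancels to the identity and can be dropped.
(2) |000> carries amplitude sqrt(2 - sqrt(2))*exp(5*I*pi/8)/2 in the final state.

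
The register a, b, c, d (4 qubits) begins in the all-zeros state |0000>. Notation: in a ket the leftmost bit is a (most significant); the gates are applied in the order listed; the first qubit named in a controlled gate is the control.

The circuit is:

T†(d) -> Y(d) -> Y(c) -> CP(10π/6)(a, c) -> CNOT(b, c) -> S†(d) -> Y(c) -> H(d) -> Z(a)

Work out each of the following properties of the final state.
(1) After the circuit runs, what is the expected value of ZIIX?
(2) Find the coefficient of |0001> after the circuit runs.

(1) The observable ZIIX averages to -1.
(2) |0001> carries amplitude -sqrt(2)/2 in the final state.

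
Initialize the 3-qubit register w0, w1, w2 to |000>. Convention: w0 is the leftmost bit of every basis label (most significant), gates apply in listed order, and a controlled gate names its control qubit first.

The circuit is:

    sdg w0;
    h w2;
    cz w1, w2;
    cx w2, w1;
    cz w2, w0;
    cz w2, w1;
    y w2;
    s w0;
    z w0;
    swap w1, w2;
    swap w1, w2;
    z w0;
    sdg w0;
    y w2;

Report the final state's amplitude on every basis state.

The final amplitudes are sqrt(2)/2 on |000>, -sqrt(2)/2 on |011>, and 0 on every other basis state. Key observation: the block from step 7 through step 14 cancels to the identity and can be dropped.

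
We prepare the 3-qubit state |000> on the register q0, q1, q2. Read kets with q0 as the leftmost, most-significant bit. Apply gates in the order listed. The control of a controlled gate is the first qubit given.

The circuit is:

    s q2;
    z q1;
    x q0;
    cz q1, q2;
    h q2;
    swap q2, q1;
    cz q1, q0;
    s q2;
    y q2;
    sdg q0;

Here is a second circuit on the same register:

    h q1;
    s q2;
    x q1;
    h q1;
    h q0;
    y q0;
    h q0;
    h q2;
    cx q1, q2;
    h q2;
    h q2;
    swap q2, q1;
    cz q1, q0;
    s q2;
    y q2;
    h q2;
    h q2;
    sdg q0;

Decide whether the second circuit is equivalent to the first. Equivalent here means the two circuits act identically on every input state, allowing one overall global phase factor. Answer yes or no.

No — the two circuits implement different unitaries, even allowing a global phase.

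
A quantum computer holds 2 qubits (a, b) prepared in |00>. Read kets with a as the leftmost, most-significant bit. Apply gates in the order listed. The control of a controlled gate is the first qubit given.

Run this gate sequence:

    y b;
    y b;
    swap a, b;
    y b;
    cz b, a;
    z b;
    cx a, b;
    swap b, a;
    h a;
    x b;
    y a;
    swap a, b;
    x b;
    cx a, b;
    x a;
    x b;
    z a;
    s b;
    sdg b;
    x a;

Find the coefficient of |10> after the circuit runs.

|10> carries amplitude sqrt(2)/2 in the final state.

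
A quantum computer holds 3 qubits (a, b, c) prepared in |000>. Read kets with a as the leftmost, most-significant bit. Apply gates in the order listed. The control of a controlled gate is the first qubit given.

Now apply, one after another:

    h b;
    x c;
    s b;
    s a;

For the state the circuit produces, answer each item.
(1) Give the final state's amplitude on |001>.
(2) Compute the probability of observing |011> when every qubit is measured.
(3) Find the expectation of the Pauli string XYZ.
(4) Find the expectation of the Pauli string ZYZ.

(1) The final state's coefficient on |001> equals sqrt(2)/2.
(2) A full measurement returns |011> with probability 1/2.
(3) The expectation value of XYZ is 0.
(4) In the final state, ZYZ has expectation -1.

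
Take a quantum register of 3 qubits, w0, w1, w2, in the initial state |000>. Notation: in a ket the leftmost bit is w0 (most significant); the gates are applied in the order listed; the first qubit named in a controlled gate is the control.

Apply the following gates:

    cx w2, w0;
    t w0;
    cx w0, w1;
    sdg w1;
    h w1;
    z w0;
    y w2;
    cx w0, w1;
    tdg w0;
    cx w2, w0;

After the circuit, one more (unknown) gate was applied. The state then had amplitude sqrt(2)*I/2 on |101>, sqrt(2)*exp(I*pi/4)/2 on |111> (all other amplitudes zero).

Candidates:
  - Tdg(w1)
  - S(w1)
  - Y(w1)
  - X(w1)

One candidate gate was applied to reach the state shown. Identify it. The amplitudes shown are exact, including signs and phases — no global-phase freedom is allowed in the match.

It was Tdg(w1) that produced the state shown.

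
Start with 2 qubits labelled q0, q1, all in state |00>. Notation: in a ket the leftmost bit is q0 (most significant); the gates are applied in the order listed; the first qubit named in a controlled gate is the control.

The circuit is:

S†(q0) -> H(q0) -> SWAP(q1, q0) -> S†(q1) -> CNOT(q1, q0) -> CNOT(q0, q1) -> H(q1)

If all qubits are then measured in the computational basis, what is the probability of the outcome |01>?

The probability of measuring |01> is 1/4.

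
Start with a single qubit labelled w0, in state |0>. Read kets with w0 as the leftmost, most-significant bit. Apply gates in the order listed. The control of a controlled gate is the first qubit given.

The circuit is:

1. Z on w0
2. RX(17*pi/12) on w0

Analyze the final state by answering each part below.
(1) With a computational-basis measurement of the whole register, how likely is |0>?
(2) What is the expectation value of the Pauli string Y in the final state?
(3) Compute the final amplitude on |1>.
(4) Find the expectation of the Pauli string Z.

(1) A full measurement returns |0> with probability -sqrt(6)/8 + sqrt(2)/8 + 1/2.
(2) The observable Y averages to sqrt(2)/4 + sqrt(6)/4.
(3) The amplitude on |1> is -I*sqrt(sqrt(2) + 2)/4 - I*sqrt(6 - 3*sqrt(2))/4.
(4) The observable Z averages to -sqrt(6)/4 + sqrt(2)/4.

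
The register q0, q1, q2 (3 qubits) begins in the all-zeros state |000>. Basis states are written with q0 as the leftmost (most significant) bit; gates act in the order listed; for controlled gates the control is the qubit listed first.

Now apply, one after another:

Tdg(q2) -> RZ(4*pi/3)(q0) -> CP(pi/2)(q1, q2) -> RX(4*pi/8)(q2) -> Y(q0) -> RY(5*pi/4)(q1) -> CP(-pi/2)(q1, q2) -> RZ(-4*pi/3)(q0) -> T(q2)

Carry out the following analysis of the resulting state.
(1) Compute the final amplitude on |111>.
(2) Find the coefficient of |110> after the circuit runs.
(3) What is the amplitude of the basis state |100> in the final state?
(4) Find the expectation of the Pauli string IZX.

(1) The final state's coefficient on |111> equals sqrt(2*sqrt(2) + 4)*exp(5*I*pi/12)/4.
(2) The amplitude on |110> is -sqrt(2*sqrt(2) + 4)*exp(I*pi/6)/4.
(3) The amplitude on |100> is sqrt(4 - 2*sqrt(2))*exp(I*pi/6)/4.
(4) The expectation value of IZX is sqrt(2)/2.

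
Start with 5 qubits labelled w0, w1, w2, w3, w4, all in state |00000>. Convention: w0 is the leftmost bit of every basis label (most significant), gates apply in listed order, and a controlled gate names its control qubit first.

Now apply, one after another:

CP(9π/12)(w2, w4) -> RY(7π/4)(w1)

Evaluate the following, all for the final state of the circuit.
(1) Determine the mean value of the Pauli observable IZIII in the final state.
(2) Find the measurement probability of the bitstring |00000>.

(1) In the final state, IZIII has expectation sqrt(2)/2.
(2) Outcome |00000> occurs with probability sqrt(2)/4 + 1/2.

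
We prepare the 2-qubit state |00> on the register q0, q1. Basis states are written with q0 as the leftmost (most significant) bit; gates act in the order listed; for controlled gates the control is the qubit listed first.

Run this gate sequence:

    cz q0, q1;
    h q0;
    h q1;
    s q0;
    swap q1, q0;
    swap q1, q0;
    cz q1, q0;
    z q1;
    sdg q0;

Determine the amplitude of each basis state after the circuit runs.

The resulting statevector has amplitude 1/2 on |00>, -1/2 on |01>, 1/2 on |10>, 1/2 on |11>. Key observation: the block from step 5 through step 6 cancels to the identity and can be dropped.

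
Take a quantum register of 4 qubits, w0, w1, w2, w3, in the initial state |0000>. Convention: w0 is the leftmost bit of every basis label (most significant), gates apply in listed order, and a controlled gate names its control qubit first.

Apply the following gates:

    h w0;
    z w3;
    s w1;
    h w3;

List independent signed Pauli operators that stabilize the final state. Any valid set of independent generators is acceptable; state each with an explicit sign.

The stabilizer group can be generated by +XIII, +IIIX, +IZII, +IIZI, among other valid generating sets.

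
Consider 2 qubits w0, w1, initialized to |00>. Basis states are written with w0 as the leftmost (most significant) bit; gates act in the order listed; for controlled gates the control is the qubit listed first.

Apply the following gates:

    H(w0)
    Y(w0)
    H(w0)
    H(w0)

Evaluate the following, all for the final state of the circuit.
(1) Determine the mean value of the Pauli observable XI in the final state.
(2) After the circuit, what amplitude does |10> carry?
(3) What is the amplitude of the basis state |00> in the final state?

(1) The expectation value of XI is -1. Key observation: steps 3-4 multiply out to the identity, so the circuit reduces to the remaining gates.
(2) The final state's coefficient on |10> equals sqrt(2)*I/2.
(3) |00> carries amplitude -sqrt(2)*I/2 in the final state.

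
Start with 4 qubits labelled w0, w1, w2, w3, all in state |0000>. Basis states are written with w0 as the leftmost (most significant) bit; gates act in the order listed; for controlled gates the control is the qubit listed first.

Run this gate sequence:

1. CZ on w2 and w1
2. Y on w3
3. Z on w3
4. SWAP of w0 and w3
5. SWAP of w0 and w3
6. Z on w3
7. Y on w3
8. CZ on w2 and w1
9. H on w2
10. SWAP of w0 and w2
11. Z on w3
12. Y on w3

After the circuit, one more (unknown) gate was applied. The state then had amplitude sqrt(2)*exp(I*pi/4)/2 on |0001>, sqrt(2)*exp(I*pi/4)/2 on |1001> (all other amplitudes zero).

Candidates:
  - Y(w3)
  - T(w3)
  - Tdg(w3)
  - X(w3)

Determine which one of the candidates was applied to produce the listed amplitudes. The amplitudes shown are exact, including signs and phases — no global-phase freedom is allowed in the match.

It was Tdg(w3) that produced the state shown. Key observation: the block from step 1 through step 8 cancels to the identity and can be dropped.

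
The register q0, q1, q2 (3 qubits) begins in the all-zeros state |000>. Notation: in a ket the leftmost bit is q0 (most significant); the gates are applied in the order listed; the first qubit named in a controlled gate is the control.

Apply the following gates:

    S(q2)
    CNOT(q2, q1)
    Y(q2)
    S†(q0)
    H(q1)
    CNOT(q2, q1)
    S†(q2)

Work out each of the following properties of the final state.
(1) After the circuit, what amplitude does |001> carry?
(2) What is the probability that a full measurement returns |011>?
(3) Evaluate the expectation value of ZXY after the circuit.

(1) The amplitude on |001> is sqrt(2)/2.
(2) The probability of measuring |011> is 1/2.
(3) The observable ZXY averages to 0.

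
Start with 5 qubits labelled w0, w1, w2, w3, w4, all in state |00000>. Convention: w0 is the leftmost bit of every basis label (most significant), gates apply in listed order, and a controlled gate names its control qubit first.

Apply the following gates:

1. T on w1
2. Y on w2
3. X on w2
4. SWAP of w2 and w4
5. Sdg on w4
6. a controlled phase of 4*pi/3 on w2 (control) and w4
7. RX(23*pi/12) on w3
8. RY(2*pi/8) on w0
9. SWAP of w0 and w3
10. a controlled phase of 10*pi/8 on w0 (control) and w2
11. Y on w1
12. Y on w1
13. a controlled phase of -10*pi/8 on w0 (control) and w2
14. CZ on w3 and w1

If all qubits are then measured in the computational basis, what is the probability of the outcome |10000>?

A full measurement returns |10000> with probability -sqrt(6)/16 - sqrt(3)/16 + sqrt(2)/16 + 3/16. Key observation: the block from step 10 through step 13 cancels to the identity and can be dropped.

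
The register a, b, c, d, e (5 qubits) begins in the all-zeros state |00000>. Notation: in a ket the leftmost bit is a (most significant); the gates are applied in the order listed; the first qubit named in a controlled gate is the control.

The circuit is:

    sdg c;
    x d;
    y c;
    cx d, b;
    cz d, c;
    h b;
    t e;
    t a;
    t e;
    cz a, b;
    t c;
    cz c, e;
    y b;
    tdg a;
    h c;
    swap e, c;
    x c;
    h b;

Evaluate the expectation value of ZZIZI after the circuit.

The expectation value of ZZIZI is -1.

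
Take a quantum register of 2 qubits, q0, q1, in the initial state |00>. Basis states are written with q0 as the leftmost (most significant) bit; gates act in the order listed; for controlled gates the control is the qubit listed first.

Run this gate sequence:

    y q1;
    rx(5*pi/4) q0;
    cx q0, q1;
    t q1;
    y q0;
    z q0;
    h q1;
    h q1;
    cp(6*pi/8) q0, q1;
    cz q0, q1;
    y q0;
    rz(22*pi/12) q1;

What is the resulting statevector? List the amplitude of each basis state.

The resulting statevector has amplitude 0 on |00>, -sqrt(2 - sqrt(2))*exp(5*I*pi/12)/2 on |01>, -sqrt(sqrt(2) + 2)*exp(I*pi/12)/2 on |10>, 0 on |11>.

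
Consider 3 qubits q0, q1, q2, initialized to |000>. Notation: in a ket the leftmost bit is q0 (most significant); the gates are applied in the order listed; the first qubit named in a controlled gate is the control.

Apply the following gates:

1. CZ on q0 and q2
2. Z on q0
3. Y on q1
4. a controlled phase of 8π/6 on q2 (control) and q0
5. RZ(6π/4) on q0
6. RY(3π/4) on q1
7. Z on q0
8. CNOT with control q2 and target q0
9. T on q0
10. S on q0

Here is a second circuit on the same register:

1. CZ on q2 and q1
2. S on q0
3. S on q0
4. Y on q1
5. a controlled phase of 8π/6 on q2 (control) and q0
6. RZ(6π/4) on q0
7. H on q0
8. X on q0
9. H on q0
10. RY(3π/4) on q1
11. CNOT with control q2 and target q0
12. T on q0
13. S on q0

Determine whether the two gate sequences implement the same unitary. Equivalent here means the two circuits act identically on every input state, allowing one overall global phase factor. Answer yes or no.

No — the two circuits implement different unitaries, even allowing a global phase.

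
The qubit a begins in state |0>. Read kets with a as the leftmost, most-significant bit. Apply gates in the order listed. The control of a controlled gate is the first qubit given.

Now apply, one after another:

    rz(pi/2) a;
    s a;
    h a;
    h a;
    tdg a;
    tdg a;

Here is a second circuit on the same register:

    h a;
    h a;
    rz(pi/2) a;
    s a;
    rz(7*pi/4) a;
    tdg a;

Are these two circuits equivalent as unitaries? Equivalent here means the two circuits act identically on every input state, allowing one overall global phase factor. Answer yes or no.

Yes: on every input state the two circuits agree up to one overall phase factor.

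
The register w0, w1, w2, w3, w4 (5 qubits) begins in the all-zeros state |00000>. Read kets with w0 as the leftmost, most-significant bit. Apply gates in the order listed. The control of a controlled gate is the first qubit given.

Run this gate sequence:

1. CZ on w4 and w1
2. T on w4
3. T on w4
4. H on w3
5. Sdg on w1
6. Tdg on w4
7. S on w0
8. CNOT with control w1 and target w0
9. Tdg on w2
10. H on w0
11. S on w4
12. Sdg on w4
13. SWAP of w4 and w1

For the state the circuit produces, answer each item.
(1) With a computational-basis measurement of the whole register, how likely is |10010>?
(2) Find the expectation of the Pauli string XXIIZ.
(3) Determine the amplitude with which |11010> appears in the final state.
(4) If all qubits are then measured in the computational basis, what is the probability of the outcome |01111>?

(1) The probability of measuring |10010> is 1/4. Key observation: gates 11-12 undo each other exactly, leaving only the rest of the circuit to track.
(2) In the final state, XXIIZ has expectation 0.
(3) The final state's coefficient on |11010> equals 0.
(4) The probability of measuring |01111> is 0.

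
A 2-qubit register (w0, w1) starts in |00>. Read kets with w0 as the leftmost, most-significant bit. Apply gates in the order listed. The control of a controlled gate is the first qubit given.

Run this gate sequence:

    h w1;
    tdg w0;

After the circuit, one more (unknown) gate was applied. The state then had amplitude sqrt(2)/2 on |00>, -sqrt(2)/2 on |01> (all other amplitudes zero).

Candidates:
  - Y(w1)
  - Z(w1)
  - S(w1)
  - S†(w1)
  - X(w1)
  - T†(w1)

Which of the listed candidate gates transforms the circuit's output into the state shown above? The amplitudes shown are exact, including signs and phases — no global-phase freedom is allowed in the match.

The unique candidate consistent with the amplitudes is Z(w1).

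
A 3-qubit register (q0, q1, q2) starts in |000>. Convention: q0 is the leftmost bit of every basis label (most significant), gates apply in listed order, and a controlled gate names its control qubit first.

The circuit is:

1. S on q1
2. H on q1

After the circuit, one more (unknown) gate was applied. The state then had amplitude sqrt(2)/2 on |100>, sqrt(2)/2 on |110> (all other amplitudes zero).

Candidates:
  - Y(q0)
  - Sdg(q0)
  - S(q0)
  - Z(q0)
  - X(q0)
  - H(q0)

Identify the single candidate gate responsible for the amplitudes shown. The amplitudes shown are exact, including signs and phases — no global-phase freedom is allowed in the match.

The unique candidate consistent with the amplitudes is X(q0).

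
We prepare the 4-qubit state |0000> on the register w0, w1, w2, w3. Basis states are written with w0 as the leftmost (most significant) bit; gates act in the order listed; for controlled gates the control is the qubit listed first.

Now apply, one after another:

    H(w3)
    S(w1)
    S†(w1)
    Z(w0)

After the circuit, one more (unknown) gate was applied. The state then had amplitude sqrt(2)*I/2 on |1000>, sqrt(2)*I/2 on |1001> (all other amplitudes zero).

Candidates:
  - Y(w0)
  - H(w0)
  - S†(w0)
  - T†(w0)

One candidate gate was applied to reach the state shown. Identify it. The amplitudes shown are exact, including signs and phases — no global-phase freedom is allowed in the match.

The unique candidate consistent with the amplitudes is Y(w0).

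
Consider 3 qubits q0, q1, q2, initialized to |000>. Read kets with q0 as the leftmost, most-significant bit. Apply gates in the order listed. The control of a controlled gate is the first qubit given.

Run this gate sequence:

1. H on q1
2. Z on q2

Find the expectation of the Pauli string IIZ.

The expectation value of IIZ is 1.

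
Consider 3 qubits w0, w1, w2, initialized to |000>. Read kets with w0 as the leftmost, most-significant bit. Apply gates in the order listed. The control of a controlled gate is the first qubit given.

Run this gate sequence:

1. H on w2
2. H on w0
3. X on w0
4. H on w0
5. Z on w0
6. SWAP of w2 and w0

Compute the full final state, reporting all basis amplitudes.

The resulting statevector has amplitude sqrt(2)/2 on |000>, sqrt(2)/2 on |100>, and 0 on every other basis state.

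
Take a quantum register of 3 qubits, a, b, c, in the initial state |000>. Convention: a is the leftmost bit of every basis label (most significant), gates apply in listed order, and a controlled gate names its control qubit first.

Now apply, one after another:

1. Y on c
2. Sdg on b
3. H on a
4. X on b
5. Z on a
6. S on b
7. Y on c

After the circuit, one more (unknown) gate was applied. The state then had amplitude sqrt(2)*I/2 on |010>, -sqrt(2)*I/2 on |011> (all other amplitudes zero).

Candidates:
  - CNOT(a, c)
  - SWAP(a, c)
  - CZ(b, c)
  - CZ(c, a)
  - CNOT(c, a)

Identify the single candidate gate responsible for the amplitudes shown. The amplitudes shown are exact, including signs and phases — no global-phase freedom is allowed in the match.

The unique candidate consistent with the amplitudes is SWAP(a, c).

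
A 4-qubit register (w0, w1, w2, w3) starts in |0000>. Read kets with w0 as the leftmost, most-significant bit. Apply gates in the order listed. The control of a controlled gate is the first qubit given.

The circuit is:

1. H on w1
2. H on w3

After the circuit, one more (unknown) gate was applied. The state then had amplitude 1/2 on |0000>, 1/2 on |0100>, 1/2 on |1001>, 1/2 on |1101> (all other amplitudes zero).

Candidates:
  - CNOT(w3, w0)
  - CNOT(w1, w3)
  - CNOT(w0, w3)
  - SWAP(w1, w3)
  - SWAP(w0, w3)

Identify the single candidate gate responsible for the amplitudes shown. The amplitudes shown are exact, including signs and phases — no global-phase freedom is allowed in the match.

The unique candidate consistent with the amplitudes is CNOT(w3, w0).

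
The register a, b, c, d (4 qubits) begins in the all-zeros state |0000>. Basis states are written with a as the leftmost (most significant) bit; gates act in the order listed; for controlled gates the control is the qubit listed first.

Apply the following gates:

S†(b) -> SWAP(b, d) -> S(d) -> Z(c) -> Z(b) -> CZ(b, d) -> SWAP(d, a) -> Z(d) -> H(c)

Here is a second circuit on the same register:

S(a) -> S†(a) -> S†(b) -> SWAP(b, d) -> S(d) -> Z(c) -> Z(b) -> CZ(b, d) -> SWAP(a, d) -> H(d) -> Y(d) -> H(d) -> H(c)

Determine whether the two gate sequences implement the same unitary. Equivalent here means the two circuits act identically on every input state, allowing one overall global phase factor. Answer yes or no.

No — the two circuits implement different unitaries, even allowing a global phase.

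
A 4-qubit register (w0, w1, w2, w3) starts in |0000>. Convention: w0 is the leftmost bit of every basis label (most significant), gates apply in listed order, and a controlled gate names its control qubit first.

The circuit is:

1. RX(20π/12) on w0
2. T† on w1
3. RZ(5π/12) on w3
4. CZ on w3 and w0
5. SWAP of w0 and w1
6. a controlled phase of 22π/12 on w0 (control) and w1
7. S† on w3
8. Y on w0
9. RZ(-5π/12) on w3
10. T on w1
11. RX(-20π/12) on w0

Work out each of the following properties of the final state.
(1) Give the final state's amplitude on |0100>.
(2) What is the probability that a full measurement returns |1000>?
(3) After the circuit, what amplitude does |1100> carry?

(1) |0100> carries amplitude exp(3*I*pi/4)/4 in the final state.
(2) Outcome |1000> occurs with probability 9/16.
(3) The amplitude on |1100> is -sqrt(3)*exp(I*pi/4)/4.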